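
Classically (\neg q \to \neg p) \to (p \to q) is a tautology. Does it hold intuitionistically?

This is the converse of contraposition, which is not intuitionistically valid.
A Kripke countermodel: worlds u0, u1; order generated by u0 \le u1; atoms true at each world — u0:{p}; u1:{p,q}.
u0 \nVdash (\neg q \to \neg p) \to (p \to q): already at u0 itself, u0 \Vdash \neg q \to \neg p but u0 \nVdash p \to q.
u0 \nVdash p \to q: already at u0 itself, u0 \Vdash p but u0 \nVdash q.
u0 lacks atom q, so u0 \nVdash q.
So the root u0 does not force the formula.

No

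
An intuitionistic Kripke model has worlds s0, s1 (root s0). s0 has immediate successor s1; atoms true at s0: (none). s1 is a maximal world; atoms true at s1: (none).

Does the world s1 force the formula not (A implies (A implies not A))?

s1 does not force not (A implies (A implies not A)) since s1 is accessible from s1 and s1 forces A implies (A implies not A).
s1 forces A implies (A implies not A) vacuously: no world accessible from s1 forces the antecedent A.

No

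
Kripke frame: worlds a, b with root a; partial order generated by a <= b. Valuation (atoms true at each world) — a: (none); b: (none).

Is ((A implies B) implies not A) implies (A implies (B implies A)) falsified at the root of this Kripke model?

No

a forces ((A implies B) implies not A) implies (A implies (B implies A)): every world accessible from a that forces (A implies B) implies not A (namely a, b) also forces A implies (B implies A).
So the root a forces ((A implies B) implies not A) implies (A implies (B implies A)); the model is not a countermodel.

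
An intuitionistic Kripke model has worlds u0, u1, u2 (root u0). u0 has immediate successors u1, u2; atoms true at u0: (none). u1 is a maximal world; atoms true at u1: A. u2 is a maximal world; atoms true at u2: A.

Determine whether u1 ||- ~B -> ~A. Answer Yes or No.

u1 ||-/- ~B -> ~A: already at u1 itself, u1 ||- ~B but u1 ||-/- ~A.
u1 ||-/- ~A since u1 is accessible from u1 and u1 ||- A.

No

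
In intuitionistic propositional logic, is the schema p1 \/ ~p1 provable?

This is the law of excluded middle, which is not intuitionistically valid.
A Kripke countermodel: worlds u, v; order generated by u <= v; atoms true at each world — u:{}; v:{p1}.
u ||-/- p1 \/ ~p1: neither disjunct is forced at u.
u lacks atom p1, so u ||-/- p1.
So the root u does not force the formula.

No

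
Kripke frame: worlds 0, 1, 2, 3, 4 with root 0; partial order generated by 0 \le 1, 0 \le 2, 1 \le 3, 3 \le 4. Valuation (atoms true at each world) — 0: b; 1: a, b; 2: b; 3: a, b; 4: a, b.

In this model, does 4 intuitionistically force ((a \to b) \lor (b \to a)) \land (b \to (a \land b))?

Yes

4 \Vdash ((a \to b) \lor (b \to a)) \land (b \to (a \land b)) since 4 forces both conjuncts.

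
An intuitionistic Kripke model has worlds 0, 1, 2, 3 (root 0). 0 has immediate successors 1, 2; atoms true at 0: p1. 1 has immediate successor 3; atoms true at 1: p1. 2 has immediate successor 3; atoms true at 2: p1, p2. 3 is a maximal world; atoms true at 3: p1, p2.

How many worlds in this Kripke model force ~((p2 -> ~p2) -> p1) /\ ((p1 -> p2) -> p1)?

0: does not force it — 0 ||-/- ~((p2 -> ~p2) -> p1) /\ ((p1 -> p2) -> p1) since 0 fails ~((p2 -> ~p2) -> p1).
1: does not force it.
2: does not force it.
3: does not force it.
Worlds forcing the formula: { }.

0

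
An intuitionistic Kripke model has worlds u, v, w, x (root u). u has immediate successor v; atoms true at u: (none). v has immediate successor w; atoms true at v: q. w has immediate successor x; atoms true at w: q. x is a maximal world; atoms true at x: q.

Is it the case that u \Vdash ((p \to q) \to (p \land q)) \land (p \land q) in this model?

u \nVdash ((p \to q) \to (p \land q)) \land (p \land q) since u fails (p \to q) \to (p \land q).

No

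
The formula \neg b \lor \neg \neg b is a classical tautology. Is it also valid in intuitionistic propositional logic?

This is the weak law of excluded middle, which is not intuitionistically valid.
A Kripke countermodel: worlds u0, u1, u2; order generated by u0 \le u1, u0 \le u2; atoms true at each world — u0:{}; u1:{b}; u2:{}.
u0 \nVdash \neg b \lor \neg \neg b: neither disjunct is forced at u0.
u0 \nVdash \neg b since u1 is accessible from u0 and u1 \Vdash b.
So the root u0 does not force the formula.

No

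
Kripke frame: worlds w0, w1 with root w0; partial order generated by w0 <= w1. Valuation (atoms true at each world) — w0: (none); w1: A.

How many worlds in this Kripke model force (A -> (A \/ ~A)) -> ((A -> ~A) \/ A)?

w0: does not force it — w0 ||-/- (A -> (A \/ ~A)) -> ((A -> ~A) \/ A): already at w0 itself, w0 ||- A -> (A \/ ~A) but w0 ||-/- (A -> ~A) \/ A.
w1: forces it.
Worlds forcing the formula: {w1}.

1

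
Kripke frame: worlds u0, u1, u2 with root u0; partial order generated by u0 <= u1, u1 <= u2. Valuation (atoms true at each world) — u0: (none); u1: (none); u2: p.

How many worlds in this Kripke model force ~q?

u0: forces it.
u1: forces it.
u2: forces it.
Worlds forcing the formula: {u0, u1, u2}.

3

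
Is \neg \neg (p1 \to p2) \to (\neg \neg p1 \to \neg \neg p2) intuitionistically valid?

Yes

This is the distribution of double negation over implication, which is intuitionistically derivable.
Assume \neg \neg (p1 \to p2) and \neg \neg p1; suppose \neg p2. Then p1 \to p2 would give \neg p1 (by contraposition), contradicting \neg \neg p1; so \neg (p1 \to p2), contradicting \neg \neg (p1 \to p2). Hence \neg \neg p2.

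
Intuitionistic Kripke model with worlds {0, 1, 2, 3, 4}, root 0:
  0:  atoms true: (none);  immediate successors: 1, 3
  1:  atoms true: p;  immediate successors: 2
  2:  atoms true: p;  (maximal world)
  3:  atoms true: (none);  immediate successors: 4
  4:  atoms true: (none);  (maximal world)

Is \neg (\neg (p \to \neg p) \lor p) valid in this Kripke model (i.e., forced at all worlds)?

No

Not every world: 0 \nVdash \neg (\neg (p \to \neg p) \lor p).
0 \nVdash \neg (\neg (p \to \neg p) \lor p) since 1 is accessible from 0 and 1 \Vdash \neg (p \to \neg p) \lor p.
1 \Vdash \neg (p \to \neg p) \lor p via the disjunct \neg (p \to \neg p).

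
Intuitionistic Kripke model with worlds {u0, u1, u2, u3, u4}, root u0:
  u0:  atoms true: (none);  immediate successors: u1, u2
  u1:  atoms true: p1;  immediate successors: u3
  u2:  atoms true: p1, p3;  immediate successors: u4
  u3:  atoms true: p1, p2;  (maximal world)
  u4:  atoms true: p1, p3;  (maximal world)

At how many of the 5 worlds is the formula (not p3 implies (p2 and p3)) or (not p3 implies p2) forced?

u0: does not force it — u0 does not force (not p3 implies (p2 and p3)) or (not p3 implies p2): neither disjunct is forced at u0.
u1: does not force it — u1 does not force (not p3 implies (p2 and p3)) or (not p3 implies p2): neither disjunct is forced at u1.
u2: forces it.
u3: forces it.
u4: forces it.
Worlds forcing the formula: {u2, u3, u4}.

3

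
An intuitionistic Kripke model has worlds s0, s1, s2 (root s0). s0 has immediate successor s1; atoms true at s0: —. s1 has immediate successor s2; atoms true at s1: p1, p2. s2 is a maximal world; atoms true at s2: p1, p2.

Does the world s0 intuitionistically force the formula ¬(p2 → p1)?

No

s0 ⊮ ¬(p2 → p1) since s0 is accessible from s0 and s0 ⊩ p2 → p1.
s0 ⊩ p2 → p1: every world accessible from s0 that forces p2 (namely s1, s2) also forces p1.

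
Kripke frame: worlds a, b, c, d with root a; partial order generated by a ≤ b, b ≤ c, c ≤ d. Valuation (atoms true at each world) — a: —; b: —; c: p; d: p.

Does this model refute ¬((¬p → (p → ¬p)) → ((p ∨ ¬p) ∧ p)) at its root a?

Yes

a ⊮ ¬((¬p → (p → ¬p)) → ((p ∨ ¬p) ∧ p)) since c is accessible from a and c ⊩ (¬p → (p → ¬p)) → ((p ∨ ¬p) ∧ p).
c ⊩ (¬p → (p → ¬p)) → ((p ∨ ¬p) ∧ p): every world accessible from c that forces ¬p → (p → ¬p) (namely c, d) also forces (p ∨ ¬p) ∧ p.
So the root a does not force ¬((¬p → (p → ¬p)) → ((p ∨ ¬p) ∧ p)); the model is a countermodel.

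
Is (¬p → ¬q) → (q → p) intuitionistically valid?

This is the converse of contraposition, which is not intuitionistically valid.
A Kripke countermodel: worlds u0, u1; order generated by u0 ≤ u1; atoms true at each world — u0:{q}; u1:{p,q}.
u0 ⊮ (¬p → ¬q) → (q → p): already at u0 itself, u0 ⊩ ¬p → ¬q but u0 ⊮ q → p.
u0 ⊮ q → p: already at u0 itself, u0 ⊩ q but u0 ⊮ p.
u0 lacks atom p, so u0 ⊮ p.
So the root u0 does not force the formula.

No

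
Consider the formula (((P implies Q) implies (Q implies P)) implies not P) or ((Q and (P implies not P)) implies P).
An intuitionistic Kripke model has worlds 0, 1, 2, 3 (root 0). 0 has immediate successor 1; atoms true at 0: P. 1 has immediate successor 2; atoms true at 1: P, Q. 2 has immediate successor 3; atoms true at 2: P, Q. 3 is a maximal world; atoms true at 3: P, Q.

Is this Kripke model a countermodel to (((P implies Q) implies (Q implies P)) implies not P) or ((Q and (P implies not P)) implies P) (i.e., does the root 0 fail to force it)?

No

0 forces (((P implies Q) implies (Q implies P)) implies not P) or ((Q and (P implies not P)) implies P) via the disjunct (Q and (P implies not P)) implies P.
So the root 0 forces (((P implies Q) implies (Q implies P)) implies not P) or ((Q and (P implies not P)) implies P); the model is not a countermodel.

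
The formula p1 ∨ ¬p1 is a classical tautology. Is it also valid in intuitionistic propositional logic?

This is the law of excluded middle, which is not intuitionistically valid.
A Kripke countermodel: worlds u, v; order generated by u ≤ v; atoms true at each world — u:{}; v:{p1}.
u ⊮ p1 ∨ ¬p1: neither disjunct is forced at u.
u lacks atom p1, so u ⊮ p1.
So the root u does not force the formula.

No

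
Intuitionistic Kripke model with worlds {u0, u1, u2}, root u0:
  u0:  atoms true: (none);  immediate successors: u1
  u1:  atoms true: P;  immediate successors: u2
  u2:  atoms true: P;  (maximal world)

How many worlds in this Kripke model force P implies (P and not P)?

u0: does not force it — u0 does not force P implies (P and not P): at the accessible world u1, u1 forces P but u1 does not force P and not P.
u1: does not force it — u1 does not force P implies (P and not P): already at u1 itself, u1 forces P but u1 does not force P and not P.
u2: does not force it — u2 does not force P implies (P and not P): already at u2 itself, u2 forces P but u2 does not force P and not P.
Worlds forcing the formula: { }.

0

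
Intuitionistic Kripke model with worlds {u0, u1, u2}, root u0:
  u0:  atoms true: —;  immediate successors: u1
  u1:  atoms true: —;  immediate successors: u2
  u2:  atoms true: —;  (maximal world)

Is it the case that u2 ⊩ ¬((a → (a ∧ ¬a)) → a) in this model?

Yes

u2 ⊩ ¬((a → (a ∧ ¬a)) → a): no world accessible from u2 forces (a → (a ∧ ¬a)) → a.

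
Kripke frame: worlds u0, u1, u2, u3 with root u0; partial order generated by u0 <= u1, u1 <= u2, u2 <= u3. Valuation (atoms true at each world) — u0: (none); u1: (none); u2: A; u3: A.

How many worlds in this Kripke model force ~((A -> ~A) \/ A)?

u0: does not force it — u0 ||-/- ~((A -> ~A) \/ A) since u2 is accessible from u0 and u2 ||- (A -> ~A) \/ A.
u1: does not force it — u1 ||-/- ~((A -> ~A) \/ A) since u2 is accessible from u1 and u2 ||- (A -> ~A) \/ A.
u2: does not force it.
u3: does not force it.
Worlds forcing the formula: { }.

0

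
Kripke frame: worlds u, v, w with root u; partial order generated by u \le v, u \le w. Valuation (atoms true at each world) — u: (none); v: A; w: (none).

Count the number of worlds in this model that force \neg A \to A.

u: does not force it — u \nVdash \neg A \to A: at the accessible world w, w \Vdash \neg A but w \nVdash A.
v: forces it.
w: does not force it.
Worlds forcing the formula: {v}.

1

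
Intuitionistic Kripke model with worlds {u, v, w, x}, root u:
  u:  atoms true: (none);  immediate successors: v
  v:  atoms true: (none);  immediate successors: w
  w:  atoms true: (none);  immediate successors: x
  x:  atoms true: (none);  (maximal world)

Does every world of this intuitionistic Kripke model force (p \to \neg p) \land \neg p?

Yes

u \Vdash (p \to \neg p) \land \neg p since u forces both conjuncts.
Since the root u forces (p \to \neg p) \land \neg p and forcing is persistent (monotone upward), every world forces it.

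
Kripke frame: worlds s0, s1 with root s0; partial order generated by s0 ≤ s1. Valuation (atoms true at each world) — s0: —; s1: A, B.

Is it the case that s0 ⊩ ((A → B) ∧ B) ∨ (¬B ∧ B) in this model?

No

s0 ⊮ ((A → B) ∧ B) ∨ (¬B ∧ B): neither disjunct is forced at s0.
s0 ⊮ (A → B) ∧ B since s0 fails B.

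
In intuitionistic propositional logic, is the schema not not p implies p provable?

This is double-negation elimination, which is not intuitionistically valid.
A Kripke countermodel: worlds a, b; order generated by a <= b; atoms true at each world — a:{}; b:{p}.
a does not force not not p implies p: already at a itself, a forces not not p but a does not force p.
a lacks atom p, so a does not force p.
So the root a does not force the formula.

No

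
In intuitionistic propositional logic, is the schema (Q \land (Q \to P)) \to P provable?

This is modus ponens in implicational form, which is intuitionistically derivable.
If a world forces Q and Q \to P, then applying the implication at that world (which is accessible from itself) gives P.

Yes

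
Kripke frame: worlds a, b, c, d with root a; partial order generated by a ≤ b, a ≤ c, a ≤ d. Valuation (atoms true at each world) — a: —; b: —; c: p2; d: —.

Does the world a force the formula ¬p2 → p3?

a ⊮ ¬p2 → p3: at the accessible world b, b ⊩ ¬p2 but b ⊮ p3.
b lacks atom p3, so b ⊮ p3.

No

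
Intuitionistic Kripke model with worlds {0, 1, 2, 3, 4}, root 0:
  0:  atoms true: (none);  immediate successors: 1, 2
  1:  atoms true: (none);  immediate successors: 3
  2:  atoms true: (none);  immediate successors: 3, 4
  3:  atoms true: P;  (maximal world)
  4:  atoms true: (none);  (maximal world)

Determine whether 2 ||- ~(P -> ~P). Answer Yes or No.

2 ||-/- ~(P -> ~P) since 4 is accessible from 2 and 4 ||- P -> ~P.
4 ||- P -> ~P vacuously: no world accessible from 4 forces the antecedent P.

No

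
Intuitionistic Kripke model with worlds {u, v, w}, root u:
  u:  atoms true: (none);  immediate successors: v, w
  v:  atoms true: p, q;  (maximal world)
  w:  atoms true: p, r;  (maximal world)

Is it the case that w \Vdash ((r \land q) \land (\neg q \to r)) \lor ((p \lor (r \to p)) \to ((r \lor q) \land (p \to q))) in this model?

w \nVdash ((r \land q) \land (\neg q \to r)) \lor ((p \lor (r \to p)) \to ((r \lor q) \land (p \to q))): neither disjunct is forced at w.
w \nVdash (r \land q) \land (\neg q \to r) since w fails r \land q.

No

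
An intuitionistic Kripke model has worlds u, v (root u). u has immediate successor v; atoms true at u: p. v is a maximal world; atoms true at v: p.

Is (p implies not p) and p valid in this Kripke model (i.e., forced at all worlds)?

No

Not every world: u does not force (p implies not p) and p.
u does not force (p implies not p) and p since u fails p implies not p.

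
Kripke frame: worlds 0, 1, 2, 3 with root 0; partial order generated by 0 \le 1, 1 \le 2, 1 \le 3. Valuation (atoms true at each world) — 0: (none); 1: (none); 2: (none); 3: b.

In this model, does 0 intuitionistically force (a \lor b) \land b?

No

0 \nVdash (a \lor b) \land b since 0 fails a \lor b.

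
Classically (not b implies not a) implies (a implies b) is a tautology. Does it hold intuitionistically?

No

This is the converse of contraposition, which is not intuitionistically valid.
A Kripke countermodel: worlds u, v; order generated by u <= v; atoms true at each world — u:{a}; v:{a,b}.
u does not force (not b implies not a) implies (a implies b): already at u itself, u forces not b implies not a but u does not force a implies b.
u does not force a implies b: already at u itself, u forces a but u does not force b.
u lacks atom b, so u does not force b.
So the root u does not force the formula.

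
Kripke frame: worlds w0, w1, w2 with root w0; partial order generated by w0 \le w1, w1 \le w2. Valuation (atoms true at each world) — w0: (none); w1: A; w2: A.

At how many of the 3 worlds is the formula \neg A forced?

w0: does not force it — w0 \nVdash \neg A since w1 is accessible from w0 and w1 \Vdash A.
w1: does not force it — w1 \nVdash \neg A since w1 is accessible from w1 and w1 \Vdash A.
w2: does not force it — w2 \nVdash \neg A since w2 is accessible from w2 and w2 \Vdash A.
Worlds forcing the formula: { }.

0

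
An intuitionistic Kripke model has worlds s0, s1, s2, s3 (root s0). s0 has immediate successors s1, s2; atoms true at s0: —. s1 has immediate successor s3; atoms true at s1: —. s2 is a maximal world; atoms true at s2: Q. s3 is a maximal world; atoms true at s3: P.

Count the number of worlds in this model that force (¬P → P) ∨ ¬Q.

s0: does not force it — s0 ⊮ (¬P → P) ∨ ¬Q: neither disjunct is forced at s0.
s1: forces it.
s2: does not force it — s2 ⊮ (¬P → P) ∨ ¬Q: neither disjunct is forced at s2.
s3: forces it.
Worlds forcing the formula: {s1, s3}.

2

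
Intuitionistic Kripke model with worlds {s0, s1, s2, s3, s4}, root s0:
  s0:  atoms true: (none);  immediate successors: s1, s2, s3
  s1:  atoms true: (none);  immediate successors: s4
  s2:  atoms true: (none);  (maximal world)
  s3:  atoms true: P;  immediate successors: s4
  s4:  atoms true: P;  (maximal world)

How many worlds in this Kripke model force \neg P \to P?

s0: does not force it — s0 \nVdash \neg P \to P: at the accessible world s2, s2 \Vdash \neg P but s2 \nVdash P.
s1: forces it.
s2: does not force it — s2 \nVdash \neg P \to P: already at s2 itself, s2 \Vdash \neg P but s2 \nVdash P.
s3: forces it.
s4: forces it.
Worlds forcing the formula: {s1, s3, s4}.

3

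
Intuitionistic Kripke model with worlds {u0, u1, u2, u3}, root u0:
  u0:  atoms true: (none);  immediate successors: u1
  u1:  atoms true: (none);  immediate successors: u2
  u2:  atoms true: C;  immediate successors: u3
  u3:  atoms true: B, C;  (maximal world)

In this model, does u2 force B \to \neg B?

No

u2 \nVdash B \to \neg B: at the accessible world u3, u3 \Vdash B but u3 \nVdash \neg B.
u3 \nVdash \neg B since u3 is accessible from u3 and u3 \Vdash B.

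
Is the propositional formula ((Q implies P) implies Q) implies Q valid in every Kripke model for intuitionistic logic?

No

This is Peirce's law, which is not intuitionistically valid.
A Kripke countermodel: worlds u, v; order generated by u <= v; atoms true at each world — u:{}; v:{Q}.
u does not force ((Q implies P) implies Q) implies Q: already at u itself, u forces (Q implies P) implies Q but u does not force Q.
u lacks atom Q, so u does not force Q.
So the root u does not force the formula.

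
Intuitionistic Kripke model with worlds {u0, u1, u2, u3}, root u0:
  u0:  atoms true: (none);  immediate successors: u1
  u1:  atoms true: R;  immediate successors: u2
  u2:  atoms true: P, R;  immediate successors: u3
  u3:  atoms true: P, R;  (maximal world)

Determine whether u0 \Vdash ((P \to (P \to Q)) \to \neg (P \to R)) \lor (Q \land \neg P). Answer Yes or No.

Yes

u0 \Vdash ((P \to (P \to Q)) \to \neg (P \to R)) \lor (Q \land \neg P) via the disjunct (P \to (P \to Q)) \to \neg (P \to R).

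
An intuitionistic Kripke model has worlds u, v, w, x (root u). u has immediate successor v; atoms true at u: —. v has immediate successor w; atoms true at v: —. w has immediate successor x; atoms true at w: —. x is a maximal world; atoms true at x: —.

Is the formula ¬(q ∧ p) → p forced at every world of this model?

No

Not every world: u ⊮ ¬(q ∧ p) → p.
u ⊮ ¬(q ∧ p) → p: already at u itself, u ⊩ ¬(q ∧ p) but u ⊮ p.
u lacks atom p, so u ⊮ p.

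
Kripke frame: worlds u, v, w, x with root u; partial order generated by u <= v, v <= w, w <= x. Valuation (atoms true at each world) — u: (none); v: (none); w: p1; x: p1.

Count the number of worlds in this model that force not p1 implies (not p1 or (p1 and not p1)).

u: forces it.
v: forces it.
w: forces it.
x: forces it.
Worlds forcing the formula: {u, v, w, x}.

4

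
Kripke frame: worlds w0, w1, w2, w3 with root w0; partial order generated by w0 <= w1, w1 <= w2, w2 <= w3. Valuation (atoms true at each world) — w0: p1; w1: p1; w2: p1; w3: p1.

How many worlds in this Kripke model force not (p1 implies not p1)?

4

w0: forces it.
w1: forces it.
w2: forces it.
w3: forces it.
Worlds forcing the formula: {w0, w1, w2, w3}.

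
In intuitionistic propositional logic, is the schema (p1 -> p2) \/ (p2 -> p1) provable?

This is the Gödel–Dummett linearity axiom, which is not intuitionistically valid.
A Kripke countermodel: worlds u0, u1, u2; order generated by u0 <= u1, u0 <= u2; atoms true at each world — u0:{}; u1:{p1}; u2:{p2}.
u0 ||-/- (p1 -> p2) \/ (p2 -> p1): neither disjunct is forced at u0.
u0 ||-/- p1 -> p2: at the accessible world u1, u1 ||- p1 but u1 ||-/- p2.
u1 lacks atom p2, so u1 ||-/- p2.
So the root u0 does not force the formula.

No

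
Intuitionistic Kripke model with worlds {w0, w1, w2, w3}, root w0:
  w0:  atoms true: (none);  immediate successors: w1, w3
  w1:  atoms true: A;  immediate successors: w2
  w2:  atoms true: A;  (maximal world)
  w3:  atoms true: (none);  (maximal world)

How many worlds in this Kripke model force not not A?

w0: does not force it — w0 does not force not not A since w3 is accessible from w0 and w3 forces not A.
w1: forces it.
w2: forces it.
w3: does not force it — w3 does not force not not A since w3 is accessible from w3 and w3 forces not A.
Worlds forcing the formula: {w1, w2}.

2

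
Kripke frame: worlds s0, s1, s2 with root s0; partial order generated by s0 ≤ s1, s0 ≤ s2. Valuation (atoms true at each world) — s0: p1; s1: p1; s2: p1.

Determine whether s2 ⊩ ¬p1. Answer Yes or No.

No

s2 ⊮ ¬p1 since s2 is accessible from s2 and s2 ⊩ p1.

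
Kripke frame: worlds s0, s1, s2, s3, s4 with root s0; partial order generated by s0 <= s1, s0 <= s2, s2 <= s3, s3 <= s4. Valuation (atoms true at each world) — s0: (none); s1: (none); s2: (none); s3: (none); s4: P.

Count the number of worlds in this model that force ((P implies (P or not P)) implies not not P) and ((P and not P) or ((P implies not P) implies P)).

s0: does not force it — s0 does not force ((P implies (P or not P)) implies not not P) and ((P and not P) or ((P implies not P) implies P)) since s0 fails (P implies (P or not P)) implies not not P.
s1: does not force it.
s2: forces it.
s3: forces it.
s4: forces it.
Worlds forcing the formula: {s2, s3, s4}.

3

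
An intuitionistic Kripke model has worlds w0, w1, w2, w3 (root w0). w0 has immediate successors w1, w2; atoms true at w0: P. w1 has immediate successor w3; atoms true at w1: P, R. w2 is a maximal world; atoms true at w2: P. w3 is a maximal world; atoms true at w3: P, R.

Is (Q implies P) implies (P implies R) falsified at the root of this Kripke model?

Yes

w0 does not force (Q implies P) implies (P implies R): already at w0 itself, w0 forces Q implies P but w0 does not force P implies R.
w0 does not force P implies R: already at w0 itself, w0 forces P but w0 does not force R.
w0 lacks atom R, so w0 does not force R.
So the root w0 does not force (Q implies P) implies (P implies R); the model is a countermodel.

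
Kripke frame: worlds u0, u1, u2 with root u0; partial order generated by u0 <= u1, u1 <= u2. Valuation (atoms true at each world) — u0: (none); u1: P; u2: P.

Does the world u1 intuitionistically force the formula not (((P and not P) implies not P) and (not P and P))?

u1 forces not (((P and not P) implies not P) and (not P and P)): no world accessible from u1 forces ((P and not P) implies not P) and (not P and P).

Yes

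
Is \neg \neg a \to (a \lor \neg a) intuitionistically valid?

No

This is a variant of double-negation elimination (deriving excluded middle from double negation), which is not intuitionistically valid.
A Kripke countermodel: worlds w0, w1; order generated by w0 \le w1; atoms true at each world — w0:{}; w1:{a}.
w0 \nVdash \neg \neg a \to (a \lor \neg a): already at w0 itself, w0 \Vdash \neg \neg a but w0 \nVdash a \lor \neg a.
w0 \nVdash a \lor \neg a: neither disjunct is forced at w0.
w0 lacks atom a, so w0 \nVdash a.
So the root w0 does not force the formula.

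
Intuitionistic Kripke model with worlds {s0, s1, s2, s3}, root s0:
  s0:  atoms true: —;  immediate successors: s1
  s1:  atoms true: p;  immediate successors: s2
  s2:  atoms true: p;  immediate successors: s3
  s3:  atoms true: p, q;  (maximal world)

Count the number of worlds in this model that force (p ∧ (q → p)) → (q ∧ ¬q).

s0: does not force it — s0 ⊮ (p ∧ (q → p)) → (q ∧ ¬q): at the accessible world s1, s1 ⊩ p ∧ (q → p) but s1 ⊮ q ∧ ¬q.
s1: does not force it.
s2: does not force it.
s3: does not force it.
Worlds forcing the formula: { }.

0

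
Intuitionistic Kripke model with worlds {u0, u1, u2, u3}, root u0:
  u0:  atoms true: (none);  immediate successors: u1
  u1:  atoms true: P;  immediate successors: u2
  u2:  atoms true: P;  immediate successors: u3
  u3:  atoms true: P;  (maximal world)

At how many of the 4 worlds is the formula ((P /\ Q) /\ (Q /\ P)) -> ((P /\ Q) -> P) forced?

4

u0: forces it.
u1: forces it.
u2: forces it.
u3: forces it.
Worlds forcing the formula: {u0, u1, u2, u3}.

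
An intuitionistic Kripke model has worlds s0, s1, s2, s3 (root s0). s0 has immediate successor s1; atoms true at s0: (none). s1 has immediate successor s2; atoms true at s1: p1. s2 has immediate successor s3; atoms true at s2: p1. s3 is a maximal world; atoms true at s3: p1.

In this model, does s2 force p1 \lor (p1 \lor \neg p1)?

s2 \Vdash p1 \lor (p1 \lor \neg p1) via the disjunct p1.

Yes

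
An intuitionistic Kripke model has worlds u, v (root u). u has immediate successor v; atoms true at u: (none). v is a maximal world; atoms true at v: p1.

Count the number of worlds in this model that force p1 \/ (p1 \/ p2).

u: does not force it — u ||-/- p1 \/ (p1 \/ p2): neither disjunct is forced at u.
v: forces it.
Worlds forcing the formula: {v}.

1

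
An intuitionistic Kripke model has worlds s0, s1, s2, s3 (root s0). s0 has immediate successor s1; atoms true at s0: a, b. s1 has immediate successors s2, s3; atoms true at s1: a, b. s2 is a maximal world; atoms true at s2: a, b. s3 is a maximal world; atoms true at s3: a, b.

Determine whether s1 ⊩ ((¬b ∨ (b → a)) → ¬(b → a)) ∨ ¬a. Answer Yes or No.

No

s1 ⊮ ((¬b ∨ (b → a)) → ¬(b → a)) ∨ ¬a: neither disjunct is forced at s1.
s1 ⊮ (¬b ∨ (b → a)) → ¬(b → a): already at s1 itself, s1 ⊩ ¬b ∨ (b → a) but s1 ⊮ ¬(b → a).
s1 ⊮ ¬(b → a) since s1 is accessible from s1 and s1 ⊩ b → a.
s1 ⊩ b → a: every world accessible from s1 that forces b (namely s1, s2, s3) also forces a.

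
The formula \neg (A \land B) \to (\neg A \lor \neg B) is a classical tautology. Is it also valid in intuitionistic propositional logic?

No

This is the constructively invalid direction of De Morgan's law for conjunction, which is not intuitionistically valid.
A Kripke countermodel: worlds a, b, c; order generated by a \le b, a \le c; atoms true at each world — a:{}; b:{A}; c:{B}.
a \nVdash \neg (A \land B) \to (\neg A \lor \neg B): already at a itself, a \Vdash \neg (A \land B) but a \nVdash \neg A \lor \neg B.
a \nVdash \neg A \lor \neg B: neither disjunct is forced at a.
a \nVdash \neg A since b is accessible from a and b \Vdash A.
So the root a does not force the formula.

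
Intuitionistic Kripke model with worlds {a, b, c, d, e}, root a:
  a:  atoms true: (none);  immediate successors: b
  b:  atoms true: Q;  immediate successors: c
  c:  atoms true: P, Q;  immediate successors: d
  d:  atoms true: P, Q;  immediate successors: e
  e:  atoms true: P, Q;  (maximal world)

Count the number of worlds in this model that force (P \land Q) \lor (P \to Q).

a: forces it.
b: forces it.
c: forces it.
d: forces it.
e: forces it.
Worlds forcing the formula: {a, b, c, d, e}.

5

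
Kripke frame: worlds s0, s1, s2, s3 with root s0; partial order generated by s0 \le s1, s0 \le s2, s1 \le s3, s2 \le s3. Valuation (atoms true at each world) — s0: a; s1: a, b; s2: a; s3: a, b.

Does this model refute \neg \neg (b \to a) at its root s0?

No

s0 \Vdash \neg \neg (b \to a): no world accessible from s0 forces \neg (b \to a).
So the root s0 forces \neg \neg (b \to a); the model is not a countermodel.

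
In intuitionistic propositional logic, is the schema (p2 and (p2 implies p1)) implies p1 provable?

This is modus ponens in implicational form, which is intuitionistically derivable.
If a world forces p2 and p2 implies p1, then applying the implication at that world (which is accessible from itself) gives p1.

Yes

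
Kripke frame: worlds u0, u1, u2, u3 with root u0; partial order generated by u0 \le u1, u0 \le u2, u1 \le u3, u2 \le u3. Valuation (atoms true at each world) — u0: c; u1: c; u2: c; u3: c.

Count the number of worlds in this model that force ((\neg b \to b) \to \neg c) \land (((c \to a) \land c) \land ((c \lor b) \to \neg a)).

u0: does not force it — u0 \nVdash ((\neg b \to b) \to \neg c) \land (((c \to a) \land c) \land ((c \lor b) \to \neg a)) since u0 fails ((c \to a) \land c) \land ((c \lor b) \to \neg a).
u1: does not force it — u1 \nVdash ((\neg b \to b) \to \neg c) \land (((c \to a) \land c) \land ((c \lor b) \to \neg a)) since u1 fails ((c \to a) \land c) \land ((c \lor b) \to \neg a).
u2: does not force it — u2 \nVdash ((\neg b \to b) \to \neg c) \land (((c \to a) \land c) \land ((c \lor b) \to \neg a)) since u2 fails ((c \to a) \land c) \land ((c \lor b) \to \neg a).
u3: does not force it.
Worlds forcing the formula: { }.

0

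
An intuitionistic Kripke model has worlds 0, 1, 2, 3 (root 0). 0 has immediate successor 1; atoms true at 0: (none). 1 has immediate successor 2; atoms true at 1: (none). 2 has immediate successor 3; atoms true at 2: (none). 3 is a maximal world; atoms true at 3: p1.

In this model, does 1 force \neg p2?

1 \Vdash \neg p2: no world accessible from 1 forces p2.

Yes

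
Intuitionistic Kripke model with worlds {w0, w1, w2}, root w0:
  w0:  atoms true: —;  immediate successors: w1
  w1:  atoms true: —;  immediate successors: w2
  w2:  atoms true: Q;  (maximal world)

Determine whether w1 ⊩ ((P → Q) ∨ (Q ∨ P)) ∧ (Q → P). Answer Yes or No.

No

w1 ⊮ ((P → Q) ∨ (Q ∨ P)) ∧ (Q → P) since w1 fails Q → P.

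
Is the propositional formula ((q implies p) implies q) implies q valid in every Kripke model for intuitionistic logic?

This is Peirce's law, which is not intuitionistically valid.
A Kripke countermodel: worlds s0, s1; order generated by s0 <= s1; atoms true at each world — s0:{}; s1:{q}.
s0 does not force ((q implies p) implies q) implies q: already at s0 itself, s0 forces (q implies p) implies q but s0 does not force q.
s0 lacks atom q, so s0 does not force q.
So the root s0 does not force the formula.

No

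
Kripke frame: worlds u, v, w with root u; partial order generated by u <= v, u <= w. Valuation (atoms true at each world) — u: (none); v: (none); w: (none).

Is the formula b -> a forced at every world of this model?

u ||- b -> a vacuously: no world accessible from u forces the antecedent b.
Since the root u forces b -> a and forcing is persistent (monotone upward), every world forces it.

Yes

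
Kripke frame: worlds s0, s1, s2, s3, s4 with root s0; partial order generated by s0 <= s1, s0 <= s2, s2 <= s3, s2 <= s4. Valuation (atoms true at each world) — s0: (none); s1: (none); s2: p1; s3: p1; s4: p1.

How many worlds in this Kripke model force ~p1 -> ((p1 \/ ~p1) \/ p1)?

s0: forces it.
s1: forces it.
s2: forces it.
s3: forces it.
s4: forces it.
Worlds forcing the formula: {s0, s1, s2, s3, s4}.

5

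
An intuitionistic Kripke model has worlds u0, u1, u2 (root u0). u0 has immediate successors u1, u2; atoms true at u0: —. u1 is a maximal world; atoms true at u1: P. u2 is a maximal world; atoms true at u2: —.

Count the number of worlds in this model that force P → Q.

1

u0: does not force it — u0 ⊮ P → Q: at the accessible world u1, u1 ⊩ P but u1 ⊮ Q.
u1: does not force it — u1 ⊮ P → Q: already at u1 itself, u1 ⊩ P but u1 ⊮ Q.
u2: forces it.
Worlds forcing the formula: {u2}.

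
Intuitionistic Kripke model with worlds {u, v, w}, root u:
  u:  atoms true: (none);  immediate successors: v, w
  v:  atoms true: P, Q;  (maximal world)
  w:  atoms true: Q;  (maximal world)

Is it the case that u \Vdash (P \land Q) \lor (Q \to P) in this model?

u \nVdash (P \land Q) \lor (Q \to P): neither disjunct is forced at u.
u \nVdash P \land Q since u fails P.

No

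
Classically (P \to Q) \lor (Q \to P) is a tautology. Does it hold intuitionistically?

No

This is the Gödel–Dummett linearity axiom, which is not intuitionistically valid.
A Kripke countermodel: worlds a, b, c; order generated by a \le b, a \le c; atoms true at each world — a:{}; b:{P}; c:{Q}.
a \nVdash (P \to Q) \lor (Q \to P): neither disjunct is forced at a.
a \nVdash P \to Q: at the accessible world b, b \Vdash P but b \nVdash Q.
b lacks atom Q, so b \nVdash Q.
So the root a does not force the formula.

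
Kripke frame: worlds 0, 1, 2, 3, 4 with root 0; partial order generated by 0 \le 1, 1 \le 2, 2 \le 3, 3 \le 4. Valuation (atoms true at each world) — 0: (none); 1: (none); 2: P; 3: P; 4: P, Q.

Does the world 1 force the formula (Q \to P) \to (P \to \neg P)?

No

1 \nVdash (Q \to P) \to (P \to \neg P): already at 1 itself, 1 \Vdash Q \to P but 1 \nVdash P \to \neg P.
1 \nVdash P \to \neg P: at the accessible world 2, 2 \Vdash P but 2 \nVdash \neg P.
2 \nVdash \neg P since 2 is accessible from 2 and 2 \Vdash P.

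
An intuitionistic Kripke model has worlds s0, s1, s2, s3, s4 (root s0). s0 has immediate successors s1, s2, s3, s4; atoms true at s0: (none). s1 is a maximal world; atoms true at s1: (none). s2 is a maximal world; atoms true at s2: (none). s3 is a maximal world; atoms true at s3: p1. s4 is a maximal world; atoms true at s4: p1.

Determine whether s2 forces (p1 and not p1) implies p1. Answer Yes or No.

Yes

s2 forces (p1 and not p1) implies p1 vacuously: no world accessible from s2 forces the antecedent p1 and not p1.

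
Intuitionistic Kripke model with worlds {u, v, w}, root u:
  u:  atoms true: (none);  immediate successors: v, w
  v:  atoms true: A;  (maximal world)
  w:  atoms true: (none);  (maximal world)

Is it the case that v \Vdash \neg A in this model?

v \nVdash \neg A since v is accessible from v and v \Vdash A.

No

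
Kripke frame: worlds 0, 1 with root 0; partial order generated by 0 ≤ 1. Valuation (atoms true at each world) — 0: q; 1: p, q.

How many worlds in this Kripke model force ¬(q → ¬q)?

0: forces it.
1: forces it.
Worlds forcing the formula: {0, 1}.

2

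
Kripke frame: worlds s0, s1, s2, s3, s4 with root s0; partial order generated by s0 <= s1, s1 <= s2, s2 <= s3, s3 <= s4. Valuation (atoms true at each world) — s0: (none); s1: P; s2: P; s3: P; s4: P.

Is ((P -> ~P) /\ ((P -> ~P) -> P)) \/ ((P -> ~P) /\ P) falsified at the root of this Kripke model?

s0 ||-/- ((P -> ~P) /\ ((P -> ~P) -> P)) \/ ((P -> ~P) /\ P): neither disjunct is forced at s0.
s0 ||-/- (P -> ~P) /\ ((P -> ~P) -> P) since s0 fails P -> ~P.
So the root s0 does not force ((P -> ~P) /\ ((P -> ~P) -> P)) \/ ((P -> ~P) /\ P); the model is a countermodel.

Yes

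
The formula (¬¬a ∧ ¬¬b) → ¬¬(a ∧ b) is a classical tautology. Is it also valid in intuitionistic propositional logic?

This is the distribution of double negation over conjunction, which is intuitionistically derivable.
Assume ¬¬a, ¬¬b, and ¬(a ∧ b). From a we'd get ¬b (since a ∧ b is refuted), contradicting ¬¬b; so ¬a, contradicting ¬¬a.

Yes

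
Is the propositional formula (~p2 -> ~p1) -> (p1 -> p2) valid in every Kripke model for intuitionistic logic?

No

This is the converse of contraposition, which is not intuitionistically valid.
A Kripke countermodel: worlds w0, w1; order generated by w0 <= w1; atoms true at each world — w0:{p1}; w1:{p1,p2}.
w0 ||-/- (~p2 -> ~p1) -> (p1 -> p2): already at w0 itself, w0 ||- ~p2 -> ~p1 but w0 ||-/- p1 -> p2.
w0 ||-/- p1 -> p2: already at w0 itself, w0 ||- p1 but w0 ||-/- p2.
w0 lacks atom p2, so w0 ||-/- p2.
So the root w0 does not force the formula.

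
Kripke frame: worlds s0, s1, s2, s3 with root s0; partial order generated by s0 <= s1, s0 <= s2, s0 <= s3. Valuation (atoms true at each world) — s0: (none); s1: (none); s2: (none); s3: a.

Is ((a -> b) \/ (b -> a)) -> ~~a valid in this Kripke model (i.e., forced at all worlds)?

Not every world: s0 ||-/- ((a -> b) \/ (b -> a)) -> ~~a.
s0 ||-/- ((a -> b) \/ (b -> a)) -> ~~a: already at s0 itself, s0 ||- (a -> b) \/ (b -> a) but s0 ||-/- ~~a.
s0 ||-/- ~~a since s1 is accessible from s0 and s1 ||- ~a.

No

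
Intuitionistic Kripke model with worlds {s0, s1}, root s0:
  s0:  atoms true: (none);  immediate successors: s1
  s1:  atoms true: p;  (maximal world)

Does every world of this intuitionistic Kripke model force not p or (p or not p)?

No

Not every world: s0 does not force not p or (p or not p).
s0 does not force not p or (p or not p): neither disjunct is forced at s0.
s0 does not force not p since s1 is accessible from s0 and s1 forces p.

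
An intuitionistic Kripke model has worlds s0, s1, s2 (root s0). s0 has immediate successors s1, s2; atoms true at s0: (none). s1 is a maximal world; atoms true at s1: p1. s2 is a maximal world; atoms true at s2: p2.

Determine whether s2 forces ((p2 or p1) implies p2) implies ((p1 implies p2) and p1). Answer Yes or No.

s2 does not force ((p2 or p1) implies p2) implies ((p1 implies p2) and p1): already at s2 itself, s2 forces (p2 or p1) implies p2 but s2 does not force (p1 implies p2) and p1.
s2 does not force (p1 implies p2) and p1 since s2 fails p1.

No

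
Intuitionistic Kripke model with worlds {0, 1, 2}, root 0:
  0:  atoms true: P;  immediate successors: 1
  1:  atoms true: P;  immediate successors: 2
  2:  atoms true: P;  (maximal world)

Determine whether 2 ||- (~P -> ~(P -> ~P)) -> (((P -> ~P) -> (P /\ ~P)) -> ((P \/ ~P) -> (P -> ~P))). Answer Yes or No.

No

2 ||-/- (~P -> ~(P -> ~P)) -> (((P -> ~P) -> (P /\ ~P)) -> ((P \/ ~P) -> (P -> ~P))): already at 2 itself, 2 ||- ~P -> ~(P -> ~P) but 2 ||-/- ((P -> ~P) -> (P /\ ~P)) -> ((P \/ ~P) -> (P -> ~P)).
2 ||-/- ((P -> ~P) -> (P /\ ~P)) -> ((P \/ ~P) -> (P -> ~P)): already at 2 itself, 2 ||- (P -> ~P) -> (P /\ ~P) but 2 ||-/- (P \/ ~P) -> (P -> ~P).
2 ||-/- (P \/ ~P) -> (P -> ~P): already at 2 itself, 2 ||- P \/ ~P but 2 ||-/- P -> ~P.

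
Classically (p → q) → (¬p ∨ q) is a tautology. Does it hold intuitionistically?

No

This is the material-implication-as-disjunction principle, which is not intuitionistically valid.
A Kripke countermodel: worlds a, b; order generated by a ≤ b; atoms true at each world — a:{}; b:{p,q}.
a ⊮ (p → q) → (¬p ∨ q): already at a itself, a ⊩ p → q but a ⊮ ¬p ∨ q.
a ⊮ ¬p ∨ q: neither disjunct is forced at a.
a ⊮ ¬p since b is accessible from a and b ⊩ p.
So the root a does not force the formula.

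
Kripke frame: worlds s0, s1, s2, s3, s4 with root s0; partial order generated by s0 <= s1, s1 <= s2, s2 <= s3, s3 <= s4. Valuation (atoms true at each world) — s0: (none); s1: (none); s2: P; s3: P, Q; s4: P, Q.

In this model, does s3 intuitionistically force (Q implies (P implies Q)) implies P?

Yes

s3 forces (Q implies (P implies Q)) implies P: every world accessible from s3 that forces Q implies (P implies Q) (namely s3, s4) also forces P.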